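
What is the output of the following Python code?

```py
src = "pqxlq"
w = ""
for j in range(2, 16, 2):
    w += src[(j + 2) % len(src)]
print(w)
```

j=2: add src[4]='q' → 'q'
j=4: add src[1]='q' → 'qq'
j=6: add src[3]='l' → 'qql'
j=8: add src[0]='p' → 'qqlp'
j=10: add src[2]='x' → 'qqlpx'
j=12: add src[4]='q' → 'qqlpxq'
j=14: add src[1]='q' → 'qqlpxqq'

qqlpxqq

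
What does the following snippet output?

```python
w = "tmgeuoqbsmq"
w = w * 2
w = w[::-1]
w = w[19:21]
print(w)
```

repeat ×2 → 'tmgeuoqbsmqtmgeuoqbsmq'
reverse → 'qmsbqouegmtqmsbqouegmt'
slice [19:21] → 'gm'

gm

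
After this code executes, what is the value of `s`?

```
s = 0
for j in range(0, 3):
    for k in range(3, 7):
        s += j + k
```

66

j=0,k=3: s = 0+3 = 3
j=0,k=4: s = 3+4 = 7
j=0,k=5: s = 7+5 = 12
j=0,k=6: s = 12+6 = 18
j=1,k=3: s = 18+4 = 22
j=1,k=4: s = 22+5 = 27
j=1,k=5: s = 27+6 = 33
j=1,k=6: s = 33+7 = 40
j=2,k=3: s = 40+5 = 45
j=2,k=4: s = 45+6 = 51
j=2,k=5: s = 51+7 = 58
j=2,k=6: s = 58+8 = 66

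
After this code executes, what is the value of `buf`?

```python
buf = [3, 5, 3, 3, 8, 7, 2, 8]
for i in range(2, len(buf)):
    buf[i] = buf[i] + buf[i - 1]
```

i=2: buf[2] = 3+5 = 8 → [3, 5, 8, 3, 8, 7, 2, 8]
i=3: buf[3] = 3+8 = 11 → [3, 5, 8, 11, 8, 7, 2, 8]
i=4: buf[4] = 8+11 = 19 → [3, 5, 8, 11, 19, 7, 2, 8]
i=5: buf[5] = 7+19 = 26 → [3, 5, 8, 11, 19, 26, 2, 8]
i=6: buf[6] = 2+26 = 28 → [3, 5, 8, 11, 19, 26, 28, 8]
i=7: buf[7] = 8+28 = 36 → [3, 5, 8, 11, 19, 26, 28, 36]

[3, 5, 8, 11, 19, 26, 28, 36]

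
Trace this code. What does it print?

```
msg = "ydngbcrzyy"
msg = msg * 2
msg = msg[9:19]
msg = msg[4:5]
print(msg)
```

g

repeat ×2 → 'ydngbcrzyyydngbcrzyy'
slice [9:19] → 'yydngbcrzy'
slice [4:5] → 'g'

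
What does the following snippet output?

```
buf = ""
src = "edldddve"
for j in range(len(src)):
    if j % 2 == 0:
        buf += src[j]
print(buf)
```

eldv

j=0: add 'e' → 'e'
j=1: skip
j=2: add 'l' → 'el'
j=3: skip
j=4: add 'd' → 'eld'
j=5: skip
j=6: add 'v' → 'eldv'
j=7: skip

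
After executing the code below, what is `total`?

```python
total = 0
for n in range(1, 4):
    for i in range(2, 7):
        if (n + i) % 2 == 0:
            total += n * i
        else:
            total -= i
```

n=1,i=2: odd sum, total = 0-2 = -2
n=1,i=3: even sum, total = (-2)+3 = 1
n=1,i=4: odd sum, total = 1-4 = -3
n=1,i=5: even sum, total = (-3)+5 = 2
n=1,i=6: odd sum, total = 2-6 = -4
n=2,i=2: even sum, total = (-4)+4 = 0
n=2,i=3: odd sum, total = 0-3 = -3
n=2,i=4: even sum, total = (-3)+8 = 5
n=2,i=5: odd sum, total = 5-5 = 0
n=2,i=6: even sum, total = 0+12 = 12
n=3,i=2: odd sum, total = 12-2 = 10
n=3,i=3: even sum, total = 10+9 = 19
n=3,i=4: odd sum, total = 19-4 = 15
n=3,i=5: even sum, total = 15+15 = 30
n=3,i=6: odd sum, total = 30-6 = 24

24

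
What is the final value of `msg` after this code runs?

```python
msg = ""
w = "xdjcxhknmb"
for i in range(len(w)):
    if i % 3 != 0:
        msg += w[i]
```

'djxhnm'

i=0: skip
i=1: add 'd' → 'd'
i=2: add 'j' → 'dj'
i=3: skip
i=4: add 'x' → 'djx'
i=5: add 'h' → 'djxh'
i=6: skip
i=7: add 'n' → 'djxhn'
i=8: add 'm' → 'djxhnm'
i=9: skip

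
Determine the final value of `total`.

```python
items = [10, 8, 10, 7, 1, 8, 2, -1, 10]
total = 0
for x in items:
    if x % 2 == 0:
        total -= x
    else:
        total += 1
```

x=10: even, total = 0-10 = -10
x=8: even, total = (-10)-8 = -18
x=10: even, total = (-18)-10 = -28
x=7: not even, total = (-28)+1 = -27
x=1: not even, total = (-27)+1 = -26
x=8: even, total = (-26)-8 = -34
x=2: even, total = (-34)-2 = -36
x=-1: not even, total = (-36)+1 = -35
x=10: even, total = (-35)-10 = -45

-45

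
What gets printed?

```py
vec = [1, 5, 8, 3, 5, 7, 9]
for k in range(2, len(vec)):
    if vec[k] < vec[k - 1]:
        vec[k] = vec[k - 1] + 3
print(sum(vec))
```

k=2: 8>=5, unchanged → [1, 5, 8, 3, 5, 7, 9]
k=3: 3<8, vec[3] = 8+3 = 11 → [1, 5, 8, 11, 5, 7, 9]
k=4: 5<11, vec[4] = 11+3 = 14 → [1, 5, 8, 11, 14, 7, 9]
k=5: 7<14, vec[5] = 14+3 = 17 → [1, 5, 8, 11, 14, 17, 9]
k=6: 9<17, vec[6] = 17+3 = 20 → [1, 5, 8, 11, 14, 17, 20]
sum = 76

76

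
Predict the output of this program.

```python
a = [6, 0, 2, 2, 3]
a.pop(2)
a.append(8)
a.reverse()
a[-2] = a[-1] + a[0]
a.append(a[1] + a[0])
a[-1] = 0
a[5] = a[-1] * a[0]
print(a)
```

pop(2) removes 2 → [6, 0, 2, 3]
append 8 → [6, 0, 2, 3, 8]
reverse → [8, 3, 2, 0, 6]
a[-2] = a[-1]+a[0] = 6+8 = 14 → [8, 3, 2, 14, 6]
append a[1]+a[0] = 3+8 = 11 → [8, 3, 2, 14, 6, 11]
a[-1] = 0 → [8, 3, 2, 14, 6, 0]
a[5] = a[-1]*a[0] = 0*8 = 0 → [8, 3, 2, 14, 6, 0]

[8, 3, 2, 14, 6, 0]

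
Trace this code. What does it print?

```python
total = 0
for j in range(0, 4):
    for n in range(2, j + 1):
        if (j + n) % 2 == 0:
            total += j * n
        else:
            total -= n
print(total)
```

j=2,n=2: even sum, total = 0+4 = 4
j=3,n=2: odd sum, total = 4-2 = 2
j=3,n=3: even sum, total = 2+9 = 11

11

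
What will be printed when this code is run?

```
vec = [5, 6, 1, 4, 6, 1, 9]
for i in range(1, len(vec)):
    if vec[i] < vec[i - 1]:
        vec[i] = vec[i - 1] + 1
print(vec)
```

[5, 6, 7, 8, 9, 10, 11]

i=1: 6>=5, unchanged → [5, 6, 1, 4, 6, 1, 9]
i=2: 1<6, vec[2] = 6+1 = 7 → [5, 6, 7, 4, 6, 1, 9]
i=3: 4<7, vec[3] = 7+1 = 8 → [5, 6, 7, 8, 6, 1, 9]
i=4: 6<8, vec[4] = 8+1 = 9 → [5, 6, 7, 8, 9, 1, 9]
i=5: 1<9, vec[5] = 9+1 = 10 → [5, 6, 7, 8, 9, 10, 9]
i=6: 9<10, vec[6] = 10+1 = 11 → [5, 6, 7, 8, 9, 10, 11]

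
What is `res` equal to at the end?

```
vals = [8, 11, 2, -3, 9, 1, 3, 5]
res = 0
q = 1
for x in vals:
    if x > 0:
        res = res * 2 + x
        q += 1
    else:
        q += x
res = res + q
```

988

x=8: >0, res = 0*2+8 = 8; q=2
x=11: >0, res = 8*2+11 = 27; q=3
x=2: >0, res = 27*2+2 = 56; q=4
x=-3: not >0; q=1
x=9: >0, res = 56*2+9 = 121; q=2
x=1: >0, res = 121*2+1 = 243; q=3
x=3: >0, res = 243*2+3 = 489; q=4
x=5: >0, res = 489*2+5 = 983; q=5
res+q = 983+5 = 988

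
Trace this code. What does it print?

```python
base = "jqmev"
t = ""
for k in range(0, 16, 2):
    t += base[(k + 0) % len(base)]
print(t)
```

jmvqejmv

k=0: add base[0]='j' → 'j'
k=2: add base[2]='m' → 'jm'
k=4: add base[4]='v' → 'jmv'
k=6: add base[1]='q' → 'jmvq'
k=8: add base[3]='e' → 'jmvqe'
k=10: add base[0]='j' → 'jmvqej'
k=12: add base[2]='m' → 'jmvqejm'
k=14: add base[4]='v' → 'jmvqejmv'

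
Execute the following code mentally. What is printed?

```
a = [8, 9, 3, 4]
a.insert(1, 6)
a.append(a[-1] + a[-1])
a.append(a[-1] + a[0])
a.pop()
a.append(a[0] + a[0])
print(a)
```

[8, 6, 9, 3, 4, 8, 16]

insert 6 at 1 → [8, 6, 9, 3, 4]
append a[-1]+a[-1] = 4+4 = 8 → [8, 6, 9, 3, 4, 8]
append a[-1]+a[0] = 8+8 = 16 → [8, 6, 9, 3, 4, 8, 16]
pop() removes 16 → [8, 6, 9, 3, 4, 8]
append a[0]+a[0] = 8+8 = 16 → [8, 6, 9, 3, 4, 8, 16]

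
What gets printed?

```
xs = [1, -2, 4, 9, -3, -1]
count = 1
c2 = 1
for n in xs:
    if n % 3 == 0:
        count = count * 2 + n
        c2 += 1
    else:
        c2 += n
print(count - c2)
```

n=1: not %3==0; c2=2
n=-2: not %3==0; c2=0
n=4: not %3==0; c2=4
n=9: %3==0, count = 1*2+9 = 11; c2=5
n=-3: %3==0, count = 11*2+(-3) = 19; c2=6
n=-1: not %3==0; c2=5
count-c2 = 19-5 = 14

14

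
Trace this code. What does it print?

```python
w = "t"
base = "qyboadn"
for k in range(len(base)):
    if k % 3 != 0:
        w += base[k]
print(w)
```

tybad

k=0: skip
k=1: add 'y' → 'ty'
k=2: add 'b' → 'tyb'
k=3: skip
k=4: add 'a' → 'tyba'
k=5: add 'd' → 'tybad'
k=6: skip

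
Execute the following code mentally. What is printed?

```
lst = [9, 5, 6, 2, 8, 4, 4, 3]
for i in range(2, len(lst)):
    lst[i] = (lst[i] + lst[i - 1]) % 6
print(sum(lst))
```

i=2: lst[2] = (6+5)%6 = 5 → [9, 5, 5, 2, 8, 4, 4, 3]
i=3: lst[3] = (2+5)%6 = 1 → [9, 5, 5, 1, 8, 4, 4, 3]
i=4: lst[4] = (8+1)%6 = 3 → [9, 5, 5, 1, 3, 4, 4, 3]
i=5: lst[5] = (4+3)%6 = 1 → [9, 5, 5, 1, 3, 1, 4, 3]
i=6: lst[6] = (4+1)%6 = 5 → [9, 5, 5, 1, 3, 1, 5, 3]
i=7: lst[7] = (3+5)%6 = 2 → [9, 5, 5, 1, 3, 1, 5, 2]
sum = 31

31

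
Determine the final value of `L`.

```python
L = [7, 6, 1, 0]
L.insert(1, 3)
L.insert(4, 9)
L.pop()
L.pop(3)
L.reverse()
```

insert 3 at 1 → [7, 3, 6, 1, 0]
insert 9 at 4 → [7, 3, 6, 1, 9, 0]
pop() removes 0 → [7, 3, 6, 1, 9]
pop(3) removes 1 → [7, 3, 6, 9]
reverse → [9, 6, 3, 7]

[9, 6, 3, 7]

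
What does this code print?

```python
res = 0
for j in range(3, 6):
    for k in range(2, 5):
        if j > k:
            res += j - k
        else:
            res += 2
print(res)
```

j=3,k=2: 3>2, res = 0+1 = 1
j=3,k=3: not 3>3, res = 1+2 = 3
j=3,k=4: not 3>4, res = 3+2 = 5
j=4,k=2: 4>2, res = 5+2 = 7
j=4,k=3: 4>3, res = 7+1 = 8
j=4,k=4: not 4>4, res = 8+2 = 10
j=5,k=2: 5>2, res = 10+3 = 13
j=5,k=3: 5>3, res = 13+2 = 15
j=5,k=4: 5>4, res = 15+1 = 16

16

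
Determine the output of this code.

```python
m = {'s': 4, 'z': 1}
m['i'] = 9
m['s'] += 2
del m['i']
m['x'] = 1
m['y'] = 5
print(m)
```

m['i'] = 9 → {'s': 4, 'z': 1, 'i': 9}
m['s'] = 4+2 = 6 → {'s': 6, 'z': 1, 'i': 9}
del 'i' → {'s': 6, 'z': 1}
m['x'] = 1 → {'s': 6, 'z': 1, 'x': 1}
m['y'] = 5 → {'s': 6, 'z': 1, 'x': 1, 'y': 5}

{'s': 6, 'z': 1, 'x': 1, 'y': 5}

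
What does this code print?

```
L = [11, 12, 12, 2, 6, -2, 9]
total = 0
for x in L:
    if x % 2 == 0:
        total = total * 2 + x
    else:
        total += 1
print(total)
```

x=11: not even, total = 0+1 = 1
x=12: even, total = 1*2+12 = 14
x=12: even, total = 14*2+12 = 40
x=2: even, total = 40*2+2 = 82
x=6: even, total = 82*2+6 = 170
x=-2: even, total = 170*2+(-2) = 338
x=9: not even, total = 338+1 = 339

339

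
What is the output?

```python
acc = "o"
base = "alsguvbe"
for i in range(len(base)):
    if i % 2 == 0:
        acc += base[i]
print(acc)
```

i=0: add 'a' → 'oa'
i=1: skip
i=2: add 's' → 'oas'
i=3: skip
i=4: add 'u' → 'oasu'
i=5: skip
i=6: add 'b' → 'oasub'
i=7: skip

oasub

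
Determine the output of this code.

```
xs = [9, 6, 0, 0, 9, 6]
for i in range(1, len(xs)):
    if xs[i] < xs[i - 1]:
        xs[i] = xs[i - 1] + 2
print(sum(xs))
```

84

i=1: 6<9, xs[1] = 9+2 = 11 → [9, 11, 0, 0, 9, 6]
i=2: 0<11, xs[2] = 11+2 = 13 → [9, 11, 13, 0, 9, 6]
i=3: 0<13, xs[3] = 13+2 = 15 → [9, 11, 13, 15, 9, 6]
i=4: 9<15, xs[4] = 15+2 = 17 → [9, 11, 13, 15, 17, 6]
i=5: 6<17, xs[5] = 17+2 = 19 → [9, 11, 13, 15, 17, 19]
sum = 84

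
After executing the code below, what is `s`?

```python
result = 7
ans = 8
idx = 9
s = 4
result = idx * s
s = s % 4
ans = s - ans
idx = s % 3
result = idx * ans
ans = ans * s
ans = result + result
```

result = 9*4 = 36
s = 4%4 = 0
ans = 0-8 = -8
idx = 0%3 = 0
result = 0*(-8) = 0
ans = (-8)*0 = 0
ans = 0+0 = 0

0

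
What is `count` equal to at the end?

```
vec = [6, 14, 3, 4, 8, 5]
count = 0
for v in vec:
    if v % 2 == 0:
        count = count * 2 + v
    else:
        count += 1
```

v=6: even, count = 0*2+6 = 6
v=14: even, count = 6*2+14 = 26
v=3: not even, count = 26+1 = 27
v=4: even, count = 27*2+4 = 58
v=8: even, count = 58*2+8 = 124
v=5: not even, count = 124+1 = 125

125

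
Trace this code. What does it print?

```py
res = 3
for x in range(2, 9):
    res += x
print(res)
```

x=2: res = 3+2 = 5
x=3: res = 5+3 = 8
x=4: res = 8+4 = 12
x=5: res = 12+5 = 17
x=6: res = 17+6 = 23
x=7: res = 23+7 = 30
x=8: res = 30+8 = 38

38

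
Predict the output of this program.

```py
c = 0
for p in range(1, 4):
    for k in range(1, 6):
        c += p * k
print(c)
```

p=1,k=1: c = 0+1 = 1
p=1,k=2: c = 1+2 = 3
p=1,k=3: c = 3+3 = 6
p=1,k=4: c = 6+4 = 10
p=1,k=5: c = 10+5 = 15
p=2,k=1: c = 15+2 = 17
p=2,k=2: c = 17+4 = 21
p=2,k=3: c = 21+6 = 27
p=2,k=4: c = 27+8 = 35
p=2,k=5: c = 35+10 = 45
p=3,k=1: c = 45+3 = 48
p=3,k=2: c = 48+6 = 54
p=3,k=3: c = 54+9 = 63
p=3,k=4: c = 63+12 = 75
p=3,k=5: c = 75+15 = 90

90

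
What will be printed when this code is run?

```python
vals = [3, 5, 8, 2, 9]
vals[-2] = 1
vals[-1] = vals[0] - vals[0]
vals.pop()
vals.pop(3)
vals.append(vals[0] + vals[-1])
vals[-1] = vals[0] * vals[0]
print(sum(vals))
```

vals[-2] = 1 → [3, 5, 8, 1, 9]
vals[-1] = vals[0]-vals[0] = 3-3 = 0 → [3, 5, 8, 1, 0]
pop() removes 0 → [3, 5, 8, 1]
pop(3) removes 1 → [3, 5, 8]
append vals[0]+vals[-1] = 3+8 = 11 → [3, 5, 8, 11]
vals[-1] = vals[0]*vals[0] = 3*3 = 9 → [3, 5, 8, 9]
sum = 25

25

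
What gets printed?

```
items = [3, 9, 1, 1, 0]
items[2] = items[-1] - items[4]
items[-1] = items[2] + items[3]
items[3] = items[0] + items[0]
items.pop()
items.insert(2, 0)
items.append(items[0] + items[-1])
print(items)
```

[3, 9, 0, 0, 6, 9]

items[2] = items[-1]-items[4] = 0-0 = 0 → [3, 9, 0, 1, 0]
items[-1] = items[2]+items[3] = 0+1 = 1 → [3, 9, 0, 1, 1]
items[3] = items[0]+items[0] = 3+3 = 6 → [3, 9, 0, 6, 1]
pop() removes 1 → [3, 9, 0, 6]
insert 0 at 2 → [3, 9, 0, 0, 6]
append items[0]+items[-1] = 3+6 = 9 → [3, 9, 0, 0, 6, 9]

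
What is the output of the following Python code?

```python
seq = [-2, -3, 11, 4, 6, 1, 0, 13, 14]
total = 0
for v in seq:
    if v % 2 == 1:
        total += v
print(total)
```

22

v=-2: not odd
v=-3: odd, total = 0+(-3) = -3
v=11: odd, total = (-3)+11 = 8
v=4: not odd
v=6: not odd
v=1: odd, total = 8+1 = 9
v=0: not odd
v=13: odd, total = 9+13 = 22
v=14: not odd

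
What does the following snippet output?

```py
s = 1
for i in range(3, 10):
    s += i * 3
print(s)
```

127

i=3: s = 1+3*3 = 10
i=4: s = 10+4*3 = 22
i=5: s = 22+5*3 = 37
i=6: s = 37+6*3 = 55
i=7: s = 55+7*3 = 76
i=8: s = 76+8*3 = 100
i=9: s = 100+9*3 = 127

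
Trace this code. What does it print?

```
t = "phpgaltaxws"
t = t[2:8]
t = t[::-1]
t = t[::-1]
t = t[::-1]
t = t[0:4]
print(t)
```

slice [2:8] → 'pgalta'
reverse → 'atlagp'
reverse → 'pgalta'
reverse → 'atlagp'
slice [0:4] → 'atla'

atla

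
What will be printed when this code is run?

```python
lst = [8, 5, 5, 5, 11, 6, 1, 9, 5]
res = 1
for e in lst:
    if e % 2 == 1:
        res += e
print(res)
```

e=8: not odd
e=5: odd, res = 1+5 = 6
e=5: odd, res = 6+5 = 11
e=5: odd, res = 11+5 = 16
e=11: odd, res = 16+11 = 27
e=6: not odd
e=1: odd, res = 27+1 = 28
e=9: odd, res = 28+9 = 37
e=5: odd, res = 37+5 = 42

42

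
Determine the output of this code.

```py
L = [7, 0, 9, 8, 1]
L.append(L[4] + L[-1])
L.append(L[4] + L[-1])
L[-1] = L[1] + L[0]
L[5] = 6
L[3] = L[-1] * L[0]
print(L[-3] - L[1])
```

append L[4]+L[-1] = 1+1 = 2 → [7, 0, 9, 8, 1, 2]
append L[4]+L[-1] = 1+2 = 3 → [7, 0, 9, 8, 1, 2, 3]
L[-1] = L[1]+L[0] = 0+7 = 7 → [7, 0, 9, 8, 1, 2, 7]
L[5] = 6 → [7, 0, 9, 8, 1, 6, 7]
L[3] = L[-1]*L[0] = 7*7 = 49 → [7, 0, 9, 49, 1, 6, 7]
L[-3]-L[1] = 1-0 = 1

1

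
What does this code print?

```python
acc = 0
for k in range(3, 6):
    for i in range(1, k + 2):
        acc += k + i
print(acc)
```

k=3,i=1: acc = 0+4 = 4
k=3,i=2: acc = 4+5 = 9
k=3,i=3: acc = 9+6 = 15
k=3,i=4: acc = 15+7 = 22
k=4,i=1: acc = 22+5 = 27
k=4,i=2: acc = 27+6 = 33
k=4,i=3: acc = 33+7 = 40
k=4,i=4: acc = 40+8 = 48
k=4,i=5: acc = 48+9 = 57
k=5,i=1: acc = 57+6 = 63
k=5,i=2: acc = 63+7 = 70
k=5,i=3: acc = 70+8 = 78
k=5,i=4: acc = 78+9 = 87
k=5,i=5: acc = 87+10 = 97
k=5,i=6: acc = 97+11 = 108

108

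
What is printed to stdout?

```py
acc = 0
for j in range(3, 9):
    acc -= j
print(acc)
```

-33

j=3: acc = 0-3 = -3
j=4: acc = (-3)-4 = -7
j=5: acc = (-7)-5 = -12
j=6: acc = (-12)-6 = -18
j=7: acc = (-18)-7 = -25
j=8: acc = (-25)-8 = -33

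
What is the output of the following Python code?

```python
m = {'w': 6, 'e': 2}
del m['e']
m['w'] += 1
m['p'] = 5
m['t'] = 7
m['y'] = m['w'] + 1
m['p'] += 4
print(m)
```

{'w': 7, 'p': 9, 't': 7, 'y': 8}

del 'e' → {'w': 6}
m['w'] = 6+1 = 7 → {'w': 7}
m['p'] = 5 → {'w': 7, 'p': 5}
m['t'] = 7 → {'w': 7, 'p': 5, 't': 7}
m['y'] = m['w']+1 = 8 → {'w': 7, 'p': 5, 't': 7, 'y': 8}
m['p'] = 5+4 = 9 → {'w': 7, 'p': 9, 't': 7, 'y': 8}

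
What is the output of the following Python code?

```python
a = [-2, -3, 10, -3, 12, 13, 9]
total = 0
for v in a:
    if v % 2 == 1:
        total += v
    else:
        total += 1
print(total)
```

v=-2: not odd, total = 0+1 = 1
v=-3: odd, total = 1+(-3) = -2
v=10: not odd, total = (-2)+1 = -1
v=-3: odd, total = (-1)+(-3) = -4
v=12: not odd, total = (-4)+1 = -3
v=13: odd, total = (-3)+13 = 10
v=9: odd, total = 10+9 = 19

19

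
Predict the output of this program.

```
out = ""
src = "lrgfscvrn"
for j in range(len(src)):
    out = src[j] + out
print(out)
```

nrvcsfgrl

j=0: prepend 'l' → 'l'
j=1: prepend 'r' → 'rl'
j=2: prepend 'g' → 'grl'
j=3: prepend 'f' → 'fgrl'
j=4: prepend 's' → 'sfgrl'
j=5: prepend 'c' → 'csfgrl'
j=6: prepend 'v' → 'vcsfgrl'
j=7: prepend 'r' → 'rvcsfgrl'
j=8: prepend 'n' → 'nrvcsfgrl'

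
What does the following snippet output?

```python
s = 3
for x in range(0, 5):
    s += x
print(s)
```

13

x=0: s = 3+0 = 3
x=1: s = 3+1 = 4
x=2: s = 4+2 = 6
x=3: s = 6+3 = 9
x=4: s = 9+4 = 13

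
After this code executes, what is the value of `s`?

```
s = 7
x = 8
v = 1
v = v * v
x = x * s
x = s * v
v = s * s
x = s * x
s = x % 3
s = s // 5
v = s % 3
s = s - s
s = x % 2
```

1

v = 1*1 = 1
x = 8*7 = 56
x = 7*1 = 7
v = 7*7 = 49
x = 7*7 = 49
s = 49%3 = 1
s = 1//5 = 0
v = 0%3 = 0
s = 0-0 = 0
s = 49%2 = 1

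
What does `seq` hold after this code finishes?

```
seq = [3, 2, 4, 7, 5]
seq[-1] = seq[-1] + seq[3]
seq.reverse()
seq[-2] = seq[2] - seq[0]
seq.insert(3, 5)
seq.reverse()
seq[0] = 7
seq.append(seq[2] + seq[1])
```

[7, -8, 5, 4, 7, 12, -3]

seq[-1] = seq[-1]+seq[3] = 5+7 = 12 → [3, 2, 4, 7, 12]
reverse → [12, 7, 4, 2, 3]
seq[-2] = seq[2]-seq[0] = 4-12 = -8 → [12, 7, 4, -8, 3]
insert 5 at 3 → [12, 7, 4, 5, -8, 3]
reverse → [3, -8, 5, 4, 7, 12]
seq[0] = 7 → [7, -8, 5, 4, 7, 12]
append seq[2]+seq[1] = 5+(-8) = -3 → [7, -8, 5, 4, 7, 12, -3]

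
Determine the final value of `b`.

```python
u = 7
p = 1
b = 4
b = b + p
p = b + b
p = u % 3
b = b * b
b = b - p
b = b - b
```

b = 4+1 = 5
p = 5+5 = 10
p = 7%3 = 1
b = 5*5 = 25
b = 25-1 = 24
b = 24-24 = 0

0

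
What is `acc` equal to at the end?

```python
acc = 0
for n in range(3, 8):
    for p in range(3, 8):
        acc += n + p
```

n=3,p=3: acc = 0+6 = 6
n=3,p=4: acc = 6+7 = 13
n=3,p=5: acc = 13+8 = 21
n=3,p=6: acc = 21+9 = 30
n=3,p=7: acc = 30+10 = 40
n=4,p=3: acc = 40+7 = 47
n=4,p=4: acc = 47+8 = 55
n=4,p=5: acc = 55+9 = 64
n=4,p=6: acc = 64+10 = 74
n=4,p=7: acc = 74+11 = 85
n=5,p=3: acc = 85+8 = 93
n=5,p=4: acc = 93+9 = 102
n=5,p=5: acc = 102+10 = 112
n=5,p=6: acc = 112+11 = 123
n=5,p=7: acc = 123+12 = 135
n=6,p=3: acc = 135+9 = 144
n=6,p=4: acc = 144+10 = 154
n=6,p=5: acc = 154+11 = 165
n=6,p=6: acc = 165+12 = 177
n=6,p=7: acc = 177+13 = 190
n=7,p=3: acc = 190+10 = 200
n=7,p=4: acc = 200+11 = 211
n=7,p=5: acc = 211+12 = 223
n=7,p=6: acc = 223+13 = 236
n=7,p=7: acc = 236+14 = 250

250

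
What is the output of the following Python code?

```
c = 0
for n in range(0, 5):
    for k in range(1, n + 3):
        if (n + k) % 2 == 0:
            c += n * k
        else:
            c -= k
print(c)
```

n=0,k=1: odd sum, c = 0-1 = -1
n=0,k=2: even sum, c = (-1)+0 = -1
n=1,k=1: even sum, c = (-1)+1 = 0
n=1,k=2: odd sum, c = 0-2 = -2
n=1,k=3: even sum, c = (-2)+3 = 1
n=2,k=1: odd sum, c = 1-1 = 0
n=2,k=2: even sum, c = 0+4 = 4
n=2,k=3: odd sum, c = 4-3 = 1
n=2,k=4: even sum, c = 1+8 = 9
n=3,k=1: even sum, c = 9+3 = 12
n=3,k=2: odd sum, c = 12-2 = 10
n=3,k=3: even sum, c = 10+9 = 19
n=3,k=4: odd sum, c = 19-4 = 15
n=3,k=5: even sum, c = 15+15 = 30
n=4,k=1: odd sum, c = 30-1 = 29
n=4,k=2: even sum, c = 29+8 = 37
n=4,k=3: odd sum, c = 37-3 = 34
n=4,k=4: even sum, c = 34+16 = 50
n=4,k=5: odd sum, c = 50-5 = 45
n=4,k=6: even sum, c = 45+24 = 69

69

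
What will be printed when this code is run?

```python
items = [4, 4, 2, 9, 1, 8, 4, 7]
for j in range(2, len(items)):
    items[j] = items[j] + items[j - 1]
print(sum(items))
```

132

j=2: items[2] = 2+4 = 6 → [4, 4, 6, 9, 1, 8, 4, 7]
j=3: items[3] = 9+6 = 15 → [4, 4, 6, 15, 1, 8, 4, 7]
j=4: items[4] = 1+15 = 16 → [4, 4, 6, 15, 16, 8, 4, 7]
j=5: items[5] = 8+16 = 24 → [4, 4, 6, 15, 16, 24, 4, 7]
j=6: items[6] = 4+24 = 28 → [4, 4, 6, 15, 16, 24, 28, 7]
j=7: items[7] = 7+28 = 35 → [4, 4, 6, 15, 16, 24, 28, 35]
sum = 132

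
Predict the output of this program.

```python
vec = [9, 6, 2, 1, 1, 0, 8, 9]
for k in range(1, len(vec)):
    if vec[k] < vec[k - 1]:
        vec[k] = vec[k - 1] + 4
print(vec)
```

k=1: 6<9, vec[1] = 9+4 = 13 → [9, 13, 2, 1, 1, 0, 8, 9]
k=2: 2<13, vec[2] = 13+4 = 17 → [9, 13, 17, 1, 1, 0, 8, 9]
k=3: 1<17, vec[3] = 17+4 = 21 → [9, 13, 17, 21, 1, 0, 8, 9]
k=4: 1<21, vec[4] = 21+4 = 25 → [9, 13, 17, 21, 25, 0, 8, 9]
k=5: 0<25, vec[5] = 25+4 = 29 → [9, 13, 17, 21, 25, 29, 8, 9]
k=6: 8<29, vec[6] = 29+4 = 33 → [9, 13, 17, 21, 25, 29, 33, 9]
k=7: 9<33, vec[7] = 33+4 = 37 → [9, 13, 17, 21, 25, 29, 33, 37]

[9, 13, 17, 21, 25, 29, 33, 37]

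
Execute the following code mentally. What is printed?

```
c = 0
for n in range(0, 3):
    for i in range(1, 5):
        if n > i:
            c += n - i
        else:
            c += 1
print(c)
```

12

n=0,i=1: not 0>1, c = 0+1 = 1
n=0,i=2: not 0>2, c = 1+1 = 2
n=0,i=3: not 0>3, c = 2+1 = 3
n=0,i=4: not 0>4, c = 3+1 = 4
n=1,i=1: not 1>1, c = 4+1 = 5
n=1,i=2: not 1>2, c = 5+1 = 6
n=1,i=3: not 1>3, c = 6+1 = 7
n=1,i=4: not 1>4, c = 7+1 = 8
n=2,i=1: 2>1, c = 8+1 = 9
n=2,i=2: not 2>2, c = 9+1 = 10
n=2,i=3: not 2>3, c = 10+1 = 11
n=2,i=4: not 2>4, c = 11+1 = 12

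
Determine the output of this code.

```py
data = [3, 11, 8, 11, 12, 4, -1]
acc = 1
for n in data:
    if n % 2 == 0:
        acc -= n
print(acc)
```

n=3: not even
n=11: not even
n=8: even, acc = 1-8 = -7
n=11: not even
n=12: even, acc = (-7)-12 = -19
n=4: even, acc = (-19)-4 = -23
n=-1: not even

-23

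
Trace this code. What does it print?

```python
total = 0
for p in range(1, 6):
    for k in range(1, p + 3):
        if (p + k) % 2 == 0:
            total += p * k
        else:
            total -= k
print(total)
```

p=1,k=1: even sum, total = 0+1 = 1
p=1,k=2: odd sum, total = 1-2 = -1
p=1,k=3: even sum, total = (-1)+3 = 2
p=2,k=1: odd sum, total = 2-1 = 1
p=2,k=2: even sum, total = 1+4 = 5
p=2,k=3: odd sum, total = 5-3 = 2
p=2,k=4: even sum, total = 2+8 = 10
p=3,k=1: even sum, total = 10+3 = 13
p=3,k=2: odd sum, total = 13-2 = 11
p=3,k=3: even sum, total = 11+9 = 20
p=3,k=4: odd sum, total = 20-4 = 16
p=3,k=5: even sum, total = 16+15 = 31
p=4,k=1: odd sum, total = 31-1 = 30
p=4,k=2: even sum, total = 30+8 = 38
p=4,k=3: odd sum, total = 38-3 = 35
p=4,k=4: even sum, total = 35+16 = 51
p=4,k=5: odd sum, total = 51-5 = 46
p=4,k=6: even sum, total = 46+24 = 70
p=5,k=1: even sum, total = 70+5 = 75
p=5,k=2: odd sum, total = 75-2 = 73
p=5,k=3: even sum, total = 73+15 = 88
p=5,k=4: odd sum, total = 88-4 = 84
p=5,k=5: even sum, total = 84+25 = 109
p=5,k=6: odd sum, total = 109-6 = 103
p=5,k=7: even sum, total = 103+35 = 138

138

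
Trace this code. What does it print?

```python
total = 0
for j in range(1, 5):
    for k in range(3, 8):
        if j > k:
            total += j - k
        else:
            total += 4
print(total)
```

77

j=1,k=3: not 1>3, total = 0+4 = 4
j=1,k=4: not 1>4, total = 4+4 = 8
j=1,k=5: not 1>5, total = 8+4 = 12
j=1,k=6: not 1>6, total = 12+4 = 16
j=1,k=7: not 1>7, total = 16+4 = 20
j=2,k=3: not 2>3, total = 20+4 = 24
j=2,k=4: not 2>4, total = 24+4 = 28
j=2,k=5: not 2>5, total = 28+4 = 32
j=2,k=6: not 2>6, total = 32+4 = 36
j=2,k=7: not 2>7, total = 36+4 = 40
j=3,k=3: not 3>3, total = 40+4 = 44
j=3,k=4: not 3>4, total = 44+4 = 48
j=3,k=5: not 3>5, total = 48+4 = 52
j=3,k=6: not 3>6, total = 52+4 = 56
j=3,k=7: not 3>7, total = 56+4 = 60
j=4,k=3: 4>3, total = 60+1 = 61
j=4,k=4: not 4>4, total = 61+4 = 65
j=4,k=5: not 4>5, total = 65+4 = 69
j=4,k=6: not 4>6, total = 69+4 = 73
j=4,k=7: not 4>7, total = 73+4 = 77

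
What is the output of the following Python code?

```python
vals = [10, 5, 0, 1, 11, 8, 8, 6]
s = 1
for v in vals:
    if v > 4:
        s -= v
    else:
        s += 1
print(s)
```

-45

v=10: >4, s = 1-10 = -9
v=5: >4, s = (-9)-5 = -14
v=0: not >4, s = (-14)+1 = -13
v=1: not >4, s = (-13)+1 = -12
v=11: >4, s = (-12)-11 = -23
v=8: >4, s = (-23)-8 = -31
v=8: >4, s = (-31)-8 = -39
v=6: >4, s = (-39)-6 = -45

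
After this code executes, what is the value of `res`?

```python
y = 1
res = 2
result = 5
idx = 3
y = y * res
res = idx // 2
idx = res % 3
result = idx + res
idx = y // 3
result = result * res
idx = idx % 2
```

1

y = 1*2 = 2
res = 3//2 = 1
idx = 1%3 = 1
result = 1+1 = 2
idx = 2//3 = 0
result = 2*1 = 2
idx = 0%2 = 0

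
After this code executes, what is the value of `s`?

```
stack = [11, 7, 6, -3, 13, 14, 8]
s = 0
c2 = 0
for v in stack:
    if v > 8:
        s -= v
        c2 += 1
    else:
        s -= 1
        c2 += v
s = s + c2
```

v=11: >8, s = 0-11 = -11; c2=1
v=7: not >8, s = (-11)-1 = -12; c2=8
v=6: not >8, s = (-12)-1 = -13; c2=14
v=-3: not >8, s = (-13)-1 = -14; c2=11
v=13: >8, s = (-14)-13 = -27; c2=12
v=14: >8, s = (-27)-14 = -41; c2=13
v=8: not >8, s = (-41)-1 = -42; c2=21
s+c2 = (-42)+21 = -21

-21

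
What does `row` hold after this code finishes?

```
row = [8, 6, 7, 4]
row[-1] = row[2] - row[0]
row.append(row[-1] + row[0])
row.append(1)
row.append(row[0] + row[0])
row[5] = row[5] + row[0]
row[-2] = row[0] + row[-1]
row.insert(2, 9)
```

[8, 6, 9, 7, -1, 7, 24, 16]

row[-1] = row[2]-row[0] = 7-8 = -1 → [8, 6, 7, -1]
append row[-1]+row[0] = (-1)+8 = 7 → [8, 6, 7, -1, 7]
append 1 → [8, 6, 7, -1, 7, 1]
append row[0]+row[0] = 8+8 = 16 → [8, 6, 7, -1, 7, 1, 16]
row[5] = row[5]+row[0] = 1+8 = 9 → [8, 6, 7, -1, 7, 9, 16]
row[-2] = row[0]+row[-1] = 8+16 = 24 → [8, 6, 7, -1, 7, 24, 16]
insert 9 at 2 → [8, 6, 9, 7, -1, 7, 24, 16]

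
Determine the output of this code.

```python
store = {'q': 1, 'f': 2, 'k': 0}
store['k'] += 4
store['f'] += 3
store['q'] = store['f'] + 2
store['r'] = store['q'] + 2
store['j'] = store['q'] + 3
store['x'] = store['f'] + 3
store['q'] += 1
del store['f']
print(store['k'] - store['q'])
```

-4

store['k'] = 0+4 = 4 → {'q': 1, 'f': 2, 'k': 4}
store['f'] = 2+3 = 5 → {'q': 1, 'f': 5, 'k': 4}
store['q'] = store['f']+2 = 7 → {'q': 7, 'f': 5, 'k': 4}
store['r'] = store['q']+2 = 9 → {'q': 7, 'f': 5, 'k': 4, 'r': 9}
store['j'] = store['q']+3 = 10 → {'q': 7, 'f': 5, 'k': 4, 'r': 9, 'j': 10}
store['x'] = store['f']+3 = 8 → {'q': 7, 'f': 5, 'k': 4, 'r': 9, 'j': 10, 'x': 8}
store['q'] = 7+1 = 8 → {'q': 8, 'f': 5, 'k': 4, 'r': 9, 'j': 10, 'x': 8}
del 'f' → {'q': 8, 'k': 4, 'r': 9, 'j': 10, 'x': 8}
store['k']-store['q'] = 4-8 = -4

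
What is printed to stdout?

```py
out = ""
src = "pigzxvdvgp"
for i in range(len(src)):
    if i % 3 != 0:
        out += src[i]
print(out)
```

i=0: skip
i=1: add 'i' → 'i'
i=2: add 'g' → 'ig'
i=3: skip
i=4: add 'x' → 'igx'
i=5: add 'v' → 'igxv'
i=6: skip
i=7: add 'v' → 'igxvv'
i=8: add 'g' → 'igxvvg'
i=9: skip

igxvvg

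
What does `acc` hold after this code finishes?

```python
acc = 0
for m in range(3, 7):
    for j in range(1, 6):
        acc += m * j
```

m=3,j=1: acc = 0+3 = 3
m=3,j=2: acc = 3+6 = 9
m=3,j=3: acc = 9+9 = 18
m=3,j=4: acc = 18+12 = 30
m=3,j=5: acc = 30+15 = 45
m=4,j=1: acc = 45+4 = 49
m=4,j=2: acc = 49+8 = 57
m=4,j=3: acc = 57+12 = 69
m=4,j=4: acc = 69+16 = 85
m=4,j=5: acc = 85+20 = 105
m=5,j=1: acc = 105+5 = 110
m=5,j=2: acc = 110+10 = 120
m=5,j=3: acc = 120+15 = 135
m=5,j=4: acc = 135+20 = 155
m=5,j=5: acc = 155+25 = 180
m=6,j=1: acc = 180+6 = 186
m=6,j=2: acc = 186+12 = 198
m=6,j=3: acc = 198+18 = 216
m=6,j=4: acc = 216+24 = 240
m=6,j=5: acc = 240+30 = 270

270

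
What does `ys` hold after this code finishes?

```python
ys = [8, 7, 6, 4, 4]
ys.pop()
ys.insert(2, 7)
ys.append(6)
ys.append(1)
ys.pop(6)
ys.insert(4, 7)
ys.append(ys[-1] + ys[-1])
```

pop() removes 4 → [8, 7, 6, 4]
insert 7 at 2 → [8, 7, 7, 6, 4]
append 6 → [8, 7, 7, 6, 4, 6]
append 1 → [8, 7, 7, 6, 4, 6, 1]
pop(6) removes 1 → [8, 7, 7, 6, 4, 6]
insert 7 at 4 → [8, 7, 7, 6, 7, 4, 6]
append ys[-1]+ys[-1] = 6+6 = 12 → [8, 7, 7, 6, 7, 4, 6, 12]

[8, 7, 7, 6, 7, 4, 6, 12]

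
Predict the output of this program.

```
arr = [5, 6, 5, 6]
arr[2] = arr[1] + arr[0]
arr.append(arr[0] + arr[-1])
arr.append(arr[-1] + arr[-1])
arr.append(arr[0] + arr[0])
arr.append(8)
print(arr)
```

arr[2] = arr[1]+arr[0] = 6+5 = 11 → [5, 6, 11, 6]
append arr[0]+arr[-1] = 5+6 = 11 → [5, 6, 11, 6, 11]
append arr[-1]+arr[-1] = 11+11 = 22 → [5, 6, 11, 6, 11, 22]
append arr[0]+arr[0] = 5+5 = 10 → [5, 6, 11, 6, 11, 22, 10]
append 8 → [5, 6, 11, 6, 11, 22, 10, 8]

[5, 6, 11, 6, 11, 22, 10, 8]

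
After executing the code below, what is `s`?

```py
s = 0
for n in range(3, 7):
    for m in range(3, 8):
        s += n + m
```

190

n=3,m=3: s = 0+6 = 6
n=3,m=4: s = 6+7 = 13
n=3,m=5: s = 13+8 = 21
n=3,m=6: s = 21+9 = 30
n=3,m=7: s = 30+10 = 40
n=4,m=3: s = 40+7 = 47
n=4,m=4: s = 47+8 = 55
n=4,m=5: s = 55+9 = 64
n=4,m=6: s = 64+10 = 74
n=4,m=7: s = 74+11 = 85
n=5,m=3: s = 85+8 = 93
n=5,m=4: s = 93+9 = 102
n=5,m=5: s = 102+10 = 112
n=5,m=6: s = 112+11 = 123
n=5,m=7: s = 123+12 = 135
n=6,m=3: s = 135+9 = 144
n=6,m=4: s = 144+10 = 154
n=6,m=5: s = 154+11 = 165
n=6,m=6: s = 165+12 = 177
n=6,m=7: s = 177+13 = 190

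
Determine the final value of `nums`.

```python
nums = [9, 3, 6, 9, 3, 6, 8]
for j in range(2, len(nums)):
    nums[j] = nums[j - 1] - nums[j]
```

j=2: nums[2] = 3-6 = -3 → [9, 3, -3, 9, 3, 6, 8]
j=3: nums[3] = (-3)-9 = -12 → [9, 3, -3, -12, 3, 6, 8]
j=4: nums[4] = (-12)-3 = -15 → [9, 3, -3, -12, -15, 6, 8]
j=5: nums[5] = (-15)-6 = -21 → [9, 3, -3, -12, -15, -21, 8]
j=6: nums[6] = (-21)-8 = -29 → [9, 3, -3, -12, -15, -21, -29]

[9, 3, -3, -12, -15, -21, -29]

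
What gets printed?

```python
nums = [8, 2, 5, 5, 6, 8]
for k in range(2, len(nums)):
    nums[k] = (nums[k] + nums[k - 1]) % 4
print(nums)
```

k=2: nums[2] = (5+2)%4 = 3 → [8, 2, 3, 5, 6, 8]
k=3: nums[3] = (5+3)%4 = 0 → [8, 2, 3, 0, 6, 8]
k=4: nums[4] = (6+0)%4 = 2 → [8, 2, 3, 0, 2, 8]
k=5: nums[5] = (8+2)%4 = 2 → [8, 2, 3, 0, 2, 2]

[8, 2, 3, 0, 2, 2]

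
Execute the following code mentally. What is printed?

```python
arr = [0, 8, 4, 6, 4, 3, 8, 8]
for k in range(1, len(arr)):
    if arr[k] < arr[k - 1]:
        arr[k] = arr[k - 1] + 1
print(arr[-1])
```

14

k=1: 8>=0, unchanged → [0, 8, 4, 6, 4, 3, 8, 8]
k=2: 4<8, arr[2] = 8+1 = 9 → [0, 8, 9, 6, 4, 3, 8, 8]
k=3: 6<9, arr[3] = 9+1 = 10 → [0, 8, 9, 10, 4, 3, 8, 8]
k=4: 4<10, arr[4] = 10+1 = 11 → [0, 8, 9, 10, 11, 3, 8, 8]
k=5: 3<11, arr[5] = 11+1 = 12 → [0, 8, 9, 10, 11, 12, 8, 8]
k=6: 8<12, arr[6] = 12+1 = 13 → [0, 8, 9, 10, 11, 12, 13, 8]
k=7: 8<13, arr[7] = 13+1 = 14 → [0, 8, 9, 10, 11, 12, 13, 14]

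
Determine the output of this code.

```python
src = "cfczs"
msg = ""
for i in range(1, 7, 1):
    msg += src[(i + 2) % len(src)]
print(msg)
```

zscfcz

i=1: add src[3]='z' → 'z'
i=2: add src[4]='s' → 'zs'
i=3: add src[0]='c' → 'zsc'
i=4: add src[1]='f' → 'zscf'
i=5: add src[2]='c' → 'zscfc'
i=6: add src[3]='z' → 'zscfcz'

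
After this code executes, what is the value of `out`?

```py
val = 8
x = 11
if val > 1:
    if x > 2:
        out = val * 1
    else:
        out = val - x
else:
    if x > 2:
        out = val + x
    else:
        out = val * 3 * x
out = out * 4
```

val=8, x=11
val > 1 is True; x > 2 is True
→ out = val * 1 = 8
out = 8*4 = 32

32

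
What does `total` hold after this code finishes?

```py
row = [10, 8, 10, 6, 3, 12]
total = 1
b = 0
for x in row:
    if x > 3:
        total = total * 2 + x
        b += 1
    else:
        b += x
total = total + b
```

328

x=10: >3, total = 1*2+10 = 12; b=1
x=8: >3, total = 12*2+8 = 32; b=2
x=10: >3, total = 32*2+10 = 74; b=3
x=6: >3, total = 74*2+6 = 154; b=4
x=3: not >3; b=7
x=12: >3, total = 154*2+12 = 320; b=8
total+b = 320+8 = 328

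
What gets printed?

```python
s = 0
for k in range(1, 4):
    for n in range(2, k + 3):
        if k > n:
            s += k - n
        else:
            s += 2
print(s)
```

k=1,n=2: not 1>2, s = 0+2 = 2
k=1,n=3: not 1>3, s = 2+2 = 4
k=2,n=2: not 2>2, s = 4+2 = 6
k=2,n=3: not 2>3, s = 6+2 = 8
k=2,n=4: not 2>4, s = 8+2 = 10
k=3,n=2: 3>2, s = 10+1 = 11
k=3,n=3: not 3>3, s = 11+2 = 13
k=3,n=4: not 3>4, s = 13+2 = 15
k=3,n=5: not 3>5, s = 15+2 = 17

17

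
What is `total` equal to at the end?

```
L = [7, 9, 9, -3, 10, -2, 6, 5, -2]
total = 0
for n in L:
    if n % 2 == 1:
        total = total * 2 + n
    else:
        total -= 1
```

n=7: odd, total = 0*2+7 = 7
n=9: odd, total = 7*2+9 = 23
n=9: odd, total = 23*2+9 = 55
n=-3: odd, total = 55*2+(-3) = 107
n=10: not odd, total = 107-1 = 106
n=-2: not odd, total = 106-1 = 105
n=6: not odd, total = 105-1 = 104
n=5: odd, total = 104*2+5 = 213
n=-2: not odd, total = 213-1 = 212

212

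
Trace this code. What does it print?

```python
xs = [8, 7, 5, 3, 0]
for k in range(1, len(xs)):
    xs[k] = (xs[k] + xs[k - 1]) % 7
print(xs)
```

[8, 1, 6, 2, 2]

k=1: xs[1] = (7+8)%7 = 1 → [8, 1, 5, 3, 0]
k=2: xs[2] = (5+1)%7 = 6 → [8, 1, 6, 3, 0]
k=3: xs[3] = (3+6)%7 = 2 → [8, 1, 6, 2, 0]
k=4: xs[4] = (0+2)%7 = 2 → [8, 1, 6, 2, 2]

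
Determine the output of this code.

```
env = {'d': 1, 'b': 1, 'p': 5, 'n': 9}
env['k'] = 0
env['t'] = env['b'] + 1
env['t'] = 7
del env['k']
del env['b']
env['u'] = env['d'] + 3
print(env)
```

env['k'] = 0 → {'d': 1, 'b': 1, 'p': 5, 'n': 9, 'k': 0}
env['t'] = env['b']+1 = 2 → {'d': 1, 'b': 1, 'p': 5, 'n': 9, 'k': 0, 't': 2}
env['t'] = 7 → {'d': 1, 'b': 1, 'p': 5, 'n': 9, 'k': 0, 't': 7}
del 'k' → {'d': 1, 'b': 1, 'p': 5, 'n': 9, 't': 7}
del 'b' → {'d': 1, 'p': 5, 'n': 9, 't': 7}
env['u'] = env['d']+3 = 4 → {'d': 1, 'p': 5, 'n': 9, 't': 7, 'u': 4}

{'d': 1, 'p': 5, 'n': 9, 't': 7, 'u': 4}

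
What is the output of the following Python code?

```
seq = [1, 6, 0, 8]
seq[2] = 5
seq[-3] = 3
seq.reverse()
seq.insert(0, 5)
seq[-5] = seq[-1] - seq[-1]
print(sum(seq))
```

seq[2] = 5 → [1, 6, 5, 8]
seq[-3] = 3 → [1, 3, 5, 8]
reverse → [8, 5, 3, 1]
insert 5 at 0 → [5, 8, 5, 3, 1]
seq[-5] = seq[-1]-seq[-1] = 1-1 = 0 → [0, 8, 5, 3, 1]
sum = 17

17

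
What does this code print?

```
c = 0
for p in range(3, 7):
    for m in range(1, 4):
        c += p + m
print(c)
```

p=3,m=1: c = 0+4 = 4
p=3,m=2: c = 4+5 = 9
p=3,m=3: c = 9+6 = 15
p=4,m=1: c = 15+5 = 20
p=4,m=2: c = 20+6 = 26
p=4,m=3: c = 26+7 = 33
p=5,m=1: c = 33+6 = 39
p=5,m=2: c = 39+7 = 46
p=5,m=3: c = 46+8 = 54
p=6,m=1: c = 54+7 = 61
p=6,m=2: c = 61+8 = 69
p=6,m=3: c = 69+9 = 78

78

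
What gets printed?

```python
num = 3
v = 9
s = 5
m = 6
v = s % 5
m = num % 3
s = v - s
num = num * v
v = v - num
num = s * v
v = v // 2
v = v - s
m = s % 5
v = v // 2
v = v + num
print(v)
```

v = 5%5 = 0
m = 3%3 = 0
s = 0-5 = -5
num = 3*0 = 0
v = 0-0 = 0
num = (-5)*0 = 0
v = 0//2 = 0
v = 0-(-5) = 5
m = (-5)%5 = 0
v = 5//2 = 2
v = 2+0 = 2

2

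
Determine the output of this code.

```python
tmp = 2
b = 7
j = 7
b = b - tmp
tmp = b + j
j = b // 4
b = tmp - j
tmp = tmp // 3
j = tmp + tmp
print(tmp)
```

b = 7-2 = 5
tmp = 5+7 = 12
j = 5//4 = 1
b = 12-1 = 11
tmp = 12//3 = 4
j = 4+4 = 8

4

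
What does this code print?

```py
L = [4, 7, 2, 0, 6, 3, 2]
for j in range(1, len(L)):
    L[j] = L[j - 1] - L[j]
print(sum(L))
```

j=1: L[1] = 4-7 = -3 → [4, -3, 2, 0, 6, 3, 2]
j=2: L[2] = (-3)-2 = -5 → [4, -3, -5, 0, 6, 3, 2]
j=3: L[3] = (-5)-0 = -5 → [4, -3, -5, -5, 6, 3, 2]
j=4: L[4] = (-5)-6 = -11 → [4, -3, -5, -5, -11, 3, 2]
j=5: L[5] = (-11)-3 = -14 → [4, -3, -5, -5, -11, -14, 2]
j=6: L[6] = (-14)-2 = -16 → [4, -3, -5, -5, -11, -14, -16]
sum = -50

-50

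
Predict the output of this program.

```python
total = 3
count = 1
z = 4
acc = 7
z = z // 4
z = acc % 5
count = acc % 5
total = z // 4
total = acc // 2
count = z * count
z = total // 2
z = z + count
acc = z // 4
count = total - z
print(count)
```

z = 4//4 = 1
z = 7%5 = 2
count = 7%5 = 2
total = 2//4 = 0
total = 7//2 = 3
count = 2*2 = 4
z = 3//2 = 1
z = 1+4 = 5
acc = 5//4 = 1
count = 3-5 = -2

-2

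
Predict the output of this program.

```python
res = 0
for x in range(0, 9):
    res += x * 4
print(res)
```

144

x=0: res = 0+0*4 = 0
x=1: res = 0+1*4 = 4
x=2: res = 4+2*4 = 12
x=3: res = 12+3*4 = 24
x=4: res = 24+4*4 = 40
x=5: res = 40+5*4 = 60
x=6: res = 60+6*4 = 84
x=7: res = 84+7*4 = 112
x=8: res = 112+8*4 = 144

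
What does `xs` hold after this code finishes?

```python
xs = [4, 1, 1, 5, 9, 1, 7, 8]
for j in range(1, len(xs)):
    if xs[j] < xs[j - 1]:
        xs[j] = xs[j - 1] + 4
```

[4, 8, 12, 16, 20, 24, 28, 32]

j=1: 1<4, xs[1] = 4+4 = 8 → [4, 8, 1, 5, 9, 1, 7, 8]
j=2: 1<8, xs[2] = 8+4 = 12 → [4, 8, 12, 5, 9, 1, 7, 8]
j=3: 5<12, xs[3] = 12+4 = 16 → [4, 8, 12, 16, 9, 1, 7, 8]
j=4: 9<16, xs[4] = 16+4 = 20 → [4, 8, 12, 16, 20, 1, 7, 8]
j=5: 1<20, xs[5] = 20+4 = 24 → [4, 8, 12, 16, 20, 24, 7, 8]
j=6: 7<24, xs[6] = 24+4 = 28 → [4, 8, 12, 16, 20, 24, 28, 8]
j=7: 8<28, xs[7] = 28+4 = 32 → [4, 8, 12, 16, 20, 24, 28, 32]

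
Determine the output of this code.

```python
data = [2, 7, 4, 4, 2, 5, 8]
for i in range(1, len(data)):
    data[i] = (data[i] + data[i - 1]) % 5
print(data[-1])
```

2

i=1: data[1] = (7+2)%5 = 4 → [2, 4, 4, 4, 2, 5, 8]
i=2: data[2] = (4+4)%5 = 3 → [2, 4, 3, 4, 2, 5, 8]
i=3: data[3] = (4+3)%5 = 2 → [2, 4, 3, 2, 2, 5, 8]
i=4: data[4] = (2+2)%5 = 4 → [2, 4, 3, 2, 4, 5, 8]
i=5: data[5] = (5+4)%5 = 4 → [2, 4, 3, 2, 4, 4, 8]
i=6: data[6] = (8+4)%5 = 2 → [2, 4, 3, 2, 4, 4, 2]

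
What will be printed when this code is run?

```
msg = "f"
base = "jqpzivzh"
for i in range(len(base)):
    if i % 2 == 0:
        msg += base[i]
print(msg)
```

i=0: add 'j' → 'fj'
i=1: skip
i=2: add 'p' → 'fjp'
i=3: skip
i=4: add 'i' → 'fjpi'
i=5: skip
i=6: add 'z' → 'fjpiz'
i=7: skip

fjpiz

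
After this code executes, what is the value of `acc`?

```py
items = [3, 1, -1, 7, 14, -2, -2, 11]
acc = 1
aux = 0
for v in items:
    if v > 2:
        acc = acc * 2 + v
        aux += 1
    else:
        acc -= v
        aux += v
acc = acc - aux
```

v=3: >2, acc = 1*2+3 = 5; aux=1
v=1: not >2, acc = 5-1 = 4; aux=2
v=-1: not >2, acc = 4-(-1) = 5; aux=1
v=7: >2, acc = 5*2+7 = 17; aux=2
v=14: >2, acc = 17*2+14 = 48; aux=3
v=-2: not >2, acc = 48-(-2) = 50; aux=1
v=-2: not >2, acc = 50-(-2) = 52; aux=-1
v=11: >2, acc = 52*2+11 = 115; aux=0
acc-aux = 115-0 = 115

115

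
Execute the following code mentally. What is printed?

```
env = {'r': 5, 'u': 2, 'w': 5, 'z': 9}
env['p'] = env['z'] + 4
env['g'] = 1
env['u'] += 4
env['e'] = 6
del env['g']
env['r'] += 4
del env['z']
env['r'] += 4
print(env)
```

{'r': 13, 'u': 6, 'w': 5, 'p': 13, 'e': 6}

env['p'] = env['z']+4 = 13 → {'r': 5, 'u': 2, 'w': 5, 'z': 9, 'p': 13}
env['g'] = 1 → {'r': 5, 'u': 2, 'w': 5, 'z': 9, 'p': 13, 'g': 1}
env['u'] = 2+4 = 6 → {'r': 5, 'u': 6, 'w': 5, 'z': 9, 'p': 13, 'g': 1}
env['e'] = 6 → {'r': 5, 'u': 6, 'w': 5, 'z': 9, 'p': 13, 'g': 1, 'e': 6}
del 'g' → {'r': 5, 'u': 6, 'w': 5, 'z': 9, 'p': 13, 'e': 6}
env['r'] = 5+4 = 9 → {'r': 9, 'u': 6, 'w': 5, 'z': 9, 'p': 13, 'e': 6}
del 'z' → {'r': 9, 'u': 6, 'w': 5, 'p': 13, 'e': 6}
env['r'] = 9+4 = 13 → {'r': 13, 'u': 6, 'w': 5, 'p': 13, 'e': 6}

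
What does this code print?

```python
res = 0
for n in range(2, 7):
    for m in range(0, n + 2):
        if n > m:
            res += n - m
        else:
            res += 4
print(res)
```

n=2,m=0: 2>0, res = 0+2 = 2
n=2,m=1: 2>1, res = 2+1 = 3
n=2,m=2: not 2>2, res = 3+4 = 7
n=2,m=3: not 2>3, res = 7+4 = 11
n=3,m=0: 3>0, res = 11+3 = 14
n=3,m=1: 3>1, res = 14+2 = 16
n=3,m=2: 3>2, res = 16+1 = 17
n=3,m=3: not 3>3, res = 17+4 = 21
n=3,m=4: not 3>4, res = 21+4 = 25
n=4,m=0: 4>0, res = 25+4 = 29
n=4,m=1: 4>1, res = 29+3 = 32
n=4,m=2: 4>2, res = 32+2 = 34
n=4,m=3: 4>3, res = 34+1 = 35
n=4,m=4: not 4>4, res = 35+4 = 39
n=4,m=5: not 4>5, res = 39+4 = 43
n=5,m=0: 5>0, res = 43+5 = 48
n=5,m=1: 5>1, res = 48+4 = 52
n=5,m=2: 5>2, res = 52+3 = 55
n=5,m=3: 5>3, res = 55+2 = 57
n=5,m=4: 5>4, res = 57+1 = 58
n=5,m=5: not 5>5, res = 58+4 = 62
n=5,m=6: not 5>6, res = 62+4 = 66
n=6,m=0: 6>0, res = 66+6 = 72
n=6,m=1: 6>1, res = 72+5 = 77
n=6,m=2: 6>2, res = 77+4 = 81
n=6,m=3: 6>3, res = 81+3 = 84
n=6,m=4: 6>4, res = 84+2 = 86
n=6,m=5: 6>5, res = 86+1 = 87
n=6,m=6: not 6>6, res = 87+4 = 91
n=6,m=7: not 6>7, res = 91+4 = 95

95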